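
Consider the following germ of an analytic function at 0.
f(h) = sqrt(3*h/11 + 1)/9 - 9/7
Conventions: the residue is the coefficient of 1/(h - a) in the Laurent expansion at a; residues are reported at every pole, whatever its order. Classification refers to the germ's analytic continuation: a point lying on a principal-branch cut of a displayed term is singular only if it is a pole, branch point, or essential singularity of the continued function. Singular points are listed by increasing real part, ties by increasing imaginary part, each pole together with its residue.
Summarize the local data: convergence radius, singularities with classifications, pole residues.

Radius of convergence at 0: 11/3.
At -11/3: an algebraic (square-root) branch point.

Branch term (1/9)*sqrt(1 - h/(-11/3)): its argument vanishes at h = -11/3, a square-root branch point, modulus 11/3.
The radius of convergence is the smallest modulus among the singular points: 11/3.


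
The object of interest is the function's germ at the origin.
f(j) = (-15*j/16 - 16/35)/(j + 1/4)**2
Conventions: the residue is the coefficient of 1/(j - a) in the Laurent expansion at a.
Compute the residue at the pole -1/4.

At the order-2 pole -1/4 set g(j) = (j - (-1/4))^2*f(j) = -15*j/16 - 16/35.
Order-2 pole: residue = g'(a); g'(-1/4) = -15/16, so the residue is -15/16.

The residue is -15/16.


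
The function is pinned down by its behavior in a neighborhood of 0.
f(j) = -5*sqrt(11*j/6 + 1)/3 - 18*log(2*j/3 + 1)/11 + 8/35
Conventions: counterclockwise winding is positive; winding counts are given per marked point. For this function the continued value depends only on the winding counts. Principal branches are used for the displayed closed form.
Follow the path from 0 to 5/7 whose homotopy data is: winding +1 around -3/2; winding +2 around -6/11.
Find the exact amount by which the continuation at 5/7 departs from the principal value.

The rational part is single-valued and drops out of the difference; each branch term changes only by its own monodromy.
(-5/3)*sqrt(1 - j/(-6/11)): winding +2 is even, the square root returns to the same sheet, contribution 0.
(-18/11)*log(1 - j/(-3/2)): each positive loop around -3/2 adds 2*pi*i to the log, so winding +1 contributes (-18/11)*(1)*2*pi*i = -(36/11)*pi*i.
Summing the contributions at j = 5/7 gives -(36/11)*pi*i.

Continued minus principal equals -(36/11)*pi*i.


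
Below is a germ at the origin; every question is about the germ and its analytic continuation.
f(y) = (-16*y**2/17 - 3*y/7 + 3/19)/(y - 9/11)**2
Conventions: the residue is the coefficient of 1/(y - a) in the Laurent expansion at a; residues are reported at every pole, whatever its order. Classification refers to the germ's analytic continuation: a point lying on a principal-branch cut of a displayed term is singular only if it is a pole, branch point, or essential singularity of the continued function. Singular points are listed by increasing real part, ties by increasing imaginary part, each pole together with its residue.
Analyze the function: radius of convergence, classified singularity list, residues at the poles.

Denominator factor (y - 9/11)^2: pole of order 2 at 9/11, modulus 9/11.
The radius of convergence is the smallest modulus among the singular points: 9/11.
At the order-2 pole 9/11 set g(y) = (y - (9/11))^2*f(y) = -16*y**2/17 - 3*y/7 + 3/19.
Order-2 pole: residue = g'(a); g'(9/11) = -2577/1309, so the residue is -2577/1309.

Radius of convergence at 0: 9/11.
At 9/11: a pole of order 2; residue -2577/1309.


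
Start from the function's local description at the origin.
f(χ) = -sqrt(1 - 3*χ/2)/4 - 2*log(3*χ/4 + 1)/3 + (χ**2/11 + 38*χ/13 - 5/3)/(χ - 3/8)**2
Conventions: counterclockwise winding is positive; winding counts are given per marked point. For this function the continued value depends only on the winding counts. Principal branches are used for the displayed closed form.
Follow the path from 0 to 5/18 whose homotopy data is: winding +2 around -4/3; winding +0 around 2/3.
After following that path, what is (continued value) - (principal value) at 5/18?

Continued minus principal equals -(8/3)*pi*i.

The rational part is single-valued and drops out of the difference; each branch term changes only by its own monodromy.
(-1/4)*sqrt(1 - χ/(2/3)): winding +0 is even, the square root returns to the same sheet, contribution 0.
(-2/3)*log(1 - χ/(-4/3)): each positive loop around -4/3 adds 2*pi*i to the log, so winding +2 contributes (-2/3)*(2)*2*pi*i = -(8/3)*pi*i.
Summing the contributions at χ = 5/18 gives -(8/3)*pi*i.


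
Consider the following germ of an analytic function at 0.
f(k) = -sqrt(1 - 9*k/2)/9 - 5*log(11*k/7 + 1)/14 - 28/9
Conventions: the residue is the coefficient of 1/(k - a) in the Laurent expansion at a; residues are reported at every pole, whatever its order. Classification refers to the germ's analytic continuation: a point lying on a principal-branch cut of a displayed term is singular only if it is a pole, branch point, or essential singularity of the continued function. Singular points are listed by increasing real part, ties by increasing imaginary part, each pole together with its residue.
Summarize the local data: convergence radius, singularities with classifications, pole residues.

Radius of convergence at 0: 2/9.
At -7/11: a logarithmic branch point.
At 2/9: an algebraic (square-root) branch point.

Branch term (-5/14)*log(1 - k/(-7/11)): its argument vanishes at k = -7/11, a logarithmic branch point, modulus 7/11.
Branch term (-1/9)*sqrt(1 - k/(2/9)): its argument vanishes at k = 2/9, a square-root branch point, modulus 2/9.
The radius of convergence is the smallest modulus among the singular points: 2/9.
List the singular points by increasing real part (a conjugate pair: the negative imaginary part first).


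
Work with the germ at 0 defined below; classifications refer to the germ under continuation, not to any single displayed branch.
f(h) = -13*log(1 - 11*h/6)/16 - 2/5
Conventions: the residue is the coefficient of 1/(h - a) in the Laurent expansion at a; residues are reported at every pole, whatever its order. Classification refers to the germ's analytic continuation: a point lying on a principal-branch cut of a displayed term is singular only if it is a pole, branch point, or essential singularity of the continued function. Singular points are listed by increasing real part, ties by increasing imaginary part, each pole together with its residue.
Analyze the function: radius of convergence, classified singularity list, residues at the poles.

Radius of convergence at 0: 6/11.
At 6/11: a logarithmic branch point.

Branch term (-13/16)*log(1 - h/(6/11)): its argument vanishes at h = 6/11, a logarithmic branch point, modulus 6/11.
The radius of convergence is the smallest modulus among the singular points: 6/11.


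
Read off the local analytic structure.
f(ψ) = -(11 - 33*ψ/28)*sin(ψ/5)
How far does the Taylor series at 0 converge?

The factor -sin(ψ/5) is entire and contributes no finite singular point.
The polynomial part has no poles.
No finite singular points: the Taylor series at 0 converges everywhere.

The radius of convergence is infinite.


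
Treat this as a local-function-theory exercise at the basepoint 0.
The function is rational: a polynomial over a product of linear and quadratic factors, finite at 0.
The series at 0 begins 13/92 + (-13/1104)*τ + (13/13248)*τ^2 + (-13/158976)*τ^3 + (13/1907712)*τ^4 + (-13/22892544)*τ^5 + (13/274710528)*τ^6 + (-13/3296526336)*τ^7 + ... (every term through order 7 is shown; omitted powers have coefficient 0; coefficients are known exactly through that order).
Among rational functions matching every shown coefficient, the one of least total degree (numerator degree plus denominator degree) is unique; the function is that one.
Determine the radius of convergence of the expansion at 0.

The radius of convergence is 12.

No rational of total degree below 1 reproduces all 8 coefficients; solving the [0/1] Pade equations on them gives f(τ) = 39/(23*(τ + 12)), whose expansion matches every shown term.
Denominator factor (τ + 12): pole of order 1 at -12, modulus 12.
The radius of convergence is the smallest modulus among the singular points: 12.


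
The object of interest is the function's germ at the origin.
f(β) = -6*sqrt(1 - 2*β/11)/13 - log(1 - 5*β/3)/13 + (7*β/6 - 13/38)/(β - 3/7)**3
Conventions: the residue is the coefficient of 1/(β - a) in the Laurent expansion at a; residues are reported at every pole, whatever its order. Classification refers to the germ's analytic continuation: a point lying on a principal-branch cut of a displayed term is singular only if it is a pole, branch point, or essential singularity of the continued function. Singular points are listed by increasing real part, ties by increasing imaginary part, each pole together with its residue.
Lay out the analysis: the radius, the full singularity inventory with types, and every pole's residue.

Denominator factor (β - 3/7)^3: pole of order 3 at 3/7, modulus 3/7.
Branch term (-6/13)*sqrt(1 - β/(11/2)): its argument vanishes at β = 11/2, a square-root branch point, modulus 11/2.
Branch term (-1/13)*log(1 - β/(3/5)): its argument vanishes at β = 3/5, a logarithmic branch point, modulus 3/5.
The radius of convergence is the smallest modulus among the singular points: 3/7.
The branch terms are analytic at 3/7 and contribute nothing to the residue; only the rational part matters.
At the order-3 pole 3/7 set g(β) = (β - (3/7))^3*(rational part) = 7*β/6 - 13/38.
Order-3 pole: residue = g''(a)/2; g''(3/7) = 0, so the residue is 0.
List the singular points by increasing real part (a conjugate pair: the negative imaginary part first).

Radius of convergence at 0: 3/7.
At 3/7: a pole of order 3; residue 0.
At 3/5: a logarithmic branch point.
At 11/2: an algebraic (square-root) branch point.


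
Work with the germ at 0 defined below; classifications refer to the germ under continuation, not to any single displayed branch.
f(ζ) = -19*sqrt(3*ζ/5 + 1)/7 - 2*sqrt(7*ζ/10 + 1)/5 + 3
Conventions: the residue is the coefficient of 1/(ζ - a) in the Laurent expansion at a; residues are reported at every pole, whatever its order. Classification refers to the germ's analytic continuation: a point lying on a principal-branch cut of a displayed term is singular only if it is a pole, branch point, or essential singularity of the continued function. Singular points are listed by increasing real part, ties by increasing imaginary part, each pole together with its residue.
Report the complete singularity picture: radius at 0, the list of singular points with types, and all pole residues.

Branch term (-2/5)*sqrt(1 - ζ/(-10/7)): its argument vanishes at ζ = -10/7, a square-root branch point, modulus 10/7.
Branch term (-19/7)*sqrt(1 - ζ/(-5/3)): its argument vanishes at ζ = -5/3, a square-root branch point, modulus 5/3.
The radius of convergence is the smallest modulus among the singular points: 10/7.
List the singular points by increasing real part (a conjugate pair: the negative imaginary part first).

Radius of convergence at 0: 10/7.
At -5/3: an algebraic (square-root) branch point.
At -10/7: an algebraic (square-root) branch point.


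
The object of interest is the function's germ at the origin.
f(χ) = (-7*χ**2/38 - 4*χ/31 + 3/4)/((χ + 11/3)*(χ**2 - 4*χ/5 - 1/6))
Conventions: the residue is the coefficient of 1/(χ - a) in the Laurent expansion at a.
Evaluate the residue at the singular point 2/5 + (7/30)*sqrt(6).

The residue is -45927/859351 + (340036/6015457)*sqrt(6).

The factor χ**2 - 4*χ/5 - 1/6 splits as (χ - a)(χ - a') with a = 2/5 + (7/30)*sqrt(6), a' = 2/5 - (7/30)*sqrt(6). At the order-1 pole a set g(χ) = (χ - a)*f(χ) = [(-7*χ**2/38 - 4*χ/31 + 3/4)/(χ + 11/3)] / (χ - a').
Simple pole: residue = g(a) at a = 2/5 + (7/30)*sqrt(6), which is -45927/859351 + (340036/6015457)*sqrt(6).


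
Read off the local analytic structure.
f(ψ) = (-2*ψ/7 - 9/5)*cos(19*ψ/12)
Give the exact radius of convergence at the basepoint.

The radius of convergence is infinite.

The factor cos(19*ψ/12) is entire and contributes no finite singular point.
The polynomial part has no poles.
No finite singular points: the Taylor series at 0 converges everywhere.


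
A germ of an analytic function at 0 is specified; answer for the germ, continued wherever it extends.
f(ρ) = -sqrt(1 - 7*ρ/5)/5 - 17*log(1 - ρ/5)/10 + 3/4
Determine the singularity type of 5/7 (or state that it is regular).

The point is an algebraic (square-root) branch point.

The term (-1/5)*sqrt(1 - ρ/(5/7)) has argument 1 - 5/7/(5/7) = 0 at 5/7: a square-root (algebraic, two-sheeted) branch point; the remaining terms are analytic or single-valued there.


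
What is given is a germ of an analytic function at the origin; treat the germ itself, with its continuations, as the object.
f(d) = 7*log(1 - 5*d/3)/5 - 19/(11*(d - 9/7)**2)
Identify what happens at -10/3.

Denominator factors: d - 9/7 = -97/21 at d = -10/3 — none vanishes.
Branch term log(1 - d/(3/5)): argument at -10/3 is 59/9, nonzero, so -10/3 is not its branch point (a point on a principal cut is still regular for the continued germ).
So the germ continues analytically to -10/3.

The point is a regular point.


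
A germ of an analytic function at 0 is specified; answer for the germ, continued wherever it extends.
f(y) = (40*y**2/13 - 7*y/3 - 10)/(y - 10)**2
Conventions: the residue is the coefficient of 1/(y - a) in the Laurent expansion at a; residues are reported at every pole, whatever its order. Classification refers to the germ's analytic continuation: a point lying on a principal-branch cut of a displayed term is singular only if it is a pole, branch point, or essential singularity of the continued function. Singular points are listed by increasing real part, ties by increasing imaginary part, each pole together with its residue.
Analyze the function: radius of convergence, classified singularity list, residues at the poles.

Denominator factor (y - 10)^2: pole of order 2 at 10, modulus 10.
The radius of convergence is the smallest modulus among the singular points: 10.
At the order-2 pole 10 set g(y) = (y - (10))^2*f(y) = 40*y**2/13 - 7*y/3 - 10.
Order-2 pole: residue = g'(a); g'(10) = 2309/39, so the residue is 2309/39.

Radius of convergence at 0: 10.
At 10: a pole of order 2; residue 2309/39.


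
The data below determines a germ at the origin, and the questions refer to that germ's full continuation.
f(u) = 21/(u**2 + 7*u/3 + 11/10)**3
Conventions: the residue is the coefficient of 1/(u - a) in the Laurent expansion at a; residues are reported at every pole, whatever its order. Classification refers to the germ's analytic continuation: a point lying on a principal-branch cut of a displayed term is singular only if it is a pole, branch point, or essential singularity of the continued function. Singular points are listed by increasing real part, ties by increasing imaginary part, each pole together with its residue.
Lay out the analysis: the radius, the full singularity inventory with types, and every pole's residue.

Denominator factor (u**2 + 7*u/3 + 11/10)^3: discriminant 47/45, real irrational roots -7/6 + (1/30)*sqrt(235) and -7/6 - (1/30)*sqrt(235); poles of order 3, moduli 7/6 - (1/30)*sqrt(235) and 7/6 + (1/30)*sqrt(235).
The radius of convergence is the smallest modulus among the singular points: 7/6 - (1/30)*sqrt(235).
The factor u**2 + 7*u/3 + 11/10 splits as (u - a)(u - a') with a = -7/6 - (1/30)*sqrt(235), a' = -7/6 + (1/30)*sqrt(235). At the order-3 pole a set g(u) = (u - a)^3*f(u) = [21] / (u - a')^3.
Order-3 pole: residue = g''(a)/2; g''(-7/6 - (1/30)*sqrt(235)) = -(1530900/103823)*sqrt(235), so the residue is -(765450/103823)*sqrt(235).
The factor u**2 + 7*u/3 + 11/10 splits as (u - a)(u - a') with a = -7/6 + (1/30)*sqrt(235), a' = -7/6 - (1/30)*sqrt(235). At the order-3 pole a set g(u) = (u - a)^3*f(u) = [21] / (u - a')^3.
Order-3 pole: residue = g''(a)/2; g''(-7/6 + (1/30)*sqrt(235)) = (1530900/103823)*sqrt(235), so the residue is (765450/103823)*sqrt(235).
List the singular points by increasing real part (a conjugate pair: the negative imaginary part first).

Radius of convergence at 0: 7/6 - (1/30)*sqrt(235).
At -7/6 - (1/30)*sqrt(235): a pole of order 3; residue -(765450/103823)*sqrt(235).
At -7/6 + (1/30)*sqrt(235): a pole of order 3; residue (765450/103823)*sqrt(235).


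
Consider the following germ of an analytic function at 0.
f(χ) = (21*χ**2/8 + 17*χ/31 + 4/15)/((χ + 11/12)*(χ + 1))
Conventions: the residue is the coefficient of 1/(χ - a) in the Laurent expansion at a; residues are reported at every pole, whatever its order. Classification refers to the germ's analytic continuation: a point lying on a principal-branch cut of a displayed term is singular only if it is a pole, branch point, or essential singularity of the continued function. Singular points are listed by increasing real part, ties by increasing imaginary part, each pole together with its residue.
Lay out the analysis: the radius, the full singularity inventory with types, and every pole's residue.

Radius of convergence at 0: 11/12.
At -1: a pole of order 1; residue -8717/310.
At -11/12: a pole of order 1; residue 117237/4960.

Denominator factor (χ + 11/12): pole of order 1 at -11/12, modulus 11/12.
Denominator factor (χ + 1): pole of order 1 at -1, modulus 1.
The radius of convergence is the smallest modulus among the singular points: 11/12.
At the order-1 pole -1 set g(χ) = (χ - (-1))*f(χ) = (21*χ**2/8 + 17*χ/31 + 4/15)/(χ + 11/12).
Simple pole: residue = g(a) at a = -1, which is -8717/310.
At the order-1 pole -11/12 set g(χ) = (χ - (-11/12))*f(χ) = (21*χ**2/8 + 17*χ/31 + 4/15)/(χ + 1).
Simple pole: residue = g(a) at a = -11/12, which is 117237/4960.
List the singular points by increasing real part (a conjugate pair: the negative imaginary part first).


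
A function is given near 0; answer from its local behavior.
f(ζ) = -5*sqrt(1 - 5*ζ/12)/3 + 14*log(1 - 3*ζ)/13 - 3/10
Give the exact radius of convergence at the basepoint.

Branch term (14/13)*log(1 - ζ/(1/3)): its argument vanishes at ζ = 1/3, a logarithmic branch point, modulus 1/3.
Branch term (-5/3)*sqrt(1 - ζ/(12/5)): its argument vanishes at ζ = 12/5, a square-root branch point, modulus 12/5.
The radius of convergence is the smallest modulus among the singular points: 1/3.

The radius of convergence is 1/3.


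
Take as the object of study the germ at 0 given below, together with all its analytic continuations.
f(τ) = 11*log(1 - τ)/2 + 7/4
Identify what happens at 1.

The point is a logarithmic branch point.

The term (11/2)*log(1 - τ/(1)) has argument 1 - 1/(1) = 0 at 1: a logarithmic (infinitely-sheeted) branch point; the remaining terms are analytic or single-valued there.


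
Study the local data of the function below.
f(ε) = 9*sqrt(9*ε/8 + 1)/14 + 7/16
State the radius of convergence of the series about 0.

Branch term (9/14)*sqrt(1 - ε/(-8/9)): its argument vanishes at ε = -8/9, a square-root branch point, modulus 8/9.
The radius of convergence is the smallest modulus among the singular points: 8/9.

The radius of convergence is 8/9.


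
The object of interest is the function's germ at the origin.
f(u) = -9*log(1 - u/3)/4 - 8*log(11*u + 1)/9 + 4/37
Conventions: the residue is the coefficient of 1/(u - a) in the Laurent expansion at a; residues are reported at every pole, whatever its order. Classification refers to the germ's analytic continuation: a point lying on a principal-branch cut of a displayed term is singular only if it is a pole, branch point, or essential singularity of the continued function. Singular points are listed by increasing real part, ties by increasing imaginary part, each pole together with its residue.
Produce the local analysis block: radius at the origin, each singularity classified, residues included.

Branch term (-8/9)*log(1 - u/(-1/11)): its argument vanishes at u = -1/11, a logarithmic branch point, modulus 1/11.
Branch term (-9/4)*log(1 - u/(3)): its argument vanishes at u = 3, a logarithmic branch point, modulus 3.
The radius of convergence is the smallest modulus among the singular points: 1/11.
List the singular points by increasing real part (a conjugate pair: the negative imaginary part first).

Radius of convergence at 0: 1/11.
At -1/11: a logarithmic branch point.
At 3: a logarithmic branch point.


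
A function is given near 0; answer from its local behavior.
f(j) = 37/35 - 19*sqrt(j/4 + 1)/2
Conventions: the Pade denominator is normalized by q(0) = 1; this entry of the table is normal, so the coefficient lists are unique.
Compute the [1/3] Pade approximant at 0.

Taylor coefficients needed (expand at 0): a_0 = -591/70, a_1 = -19/16, a_2 = 19/256, a_3 = -19/2048, a_4 = 95/65536.
Write the denominator as Q(j) = 1 + q1*j + q2*j^2 + q3*j^3. Requiring Q*f - P = O(j^5) with deg P <= 1 kills the coefficients of j^2..j^4 in Q*f:
  j^2: a_2 + q1*a_1 + q2*a_0 = 0, i.e. 19/256 + (-19/16)*q1 + (-591/70)*q2 = 0.
  j^3: a_3 + q1*a_2 + q2*a_1 + q3*a_0 = 0, i.e. -19/2048 + (19/256)*q1 + (-19/16)*q2 + (-591/70)*q3 = 0.
  j^4: a_4 + q1*a_3 + q2*a_2 + q3*a_1 = 0, i.e. 95/65536 + (-19/2048)*q1 + (19/256)*q2 + (-19/16)*q3 = 0.
Solving this linear system: q1 = 5873395/64632352, q2 = -2063495/517058816, q3 = 2161915/8272941056.
The numerator is Q*f truncated at degree 1: P0 = a_0 = -591/70; P1 = a_1 + q1*a_0 = -1768748141/904852928.

The Pade approximant has numerator coefficients [-591/70, -1768748141/904852928]; denominator coefficients [1, 5873395/64632352, -2063495/517058816, 2161915/8272941056].


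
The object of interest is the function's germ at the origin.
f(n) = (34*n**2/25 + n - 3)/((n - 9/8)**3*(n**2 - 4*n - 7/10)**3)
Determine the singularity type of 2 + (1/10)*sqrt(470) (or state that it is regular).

The point is a pole of order 3.

The denominator factor n**2 - 4*n - 7/10 vanishes at 2 + (1/10)*sqrt(470) and appears to the power 3; the numerator there equals 1354/125 + (161/250)*sqrt(470), nonzero, and no other factor vanishes.
Hence a pole whose order is the multiplicity, 3.


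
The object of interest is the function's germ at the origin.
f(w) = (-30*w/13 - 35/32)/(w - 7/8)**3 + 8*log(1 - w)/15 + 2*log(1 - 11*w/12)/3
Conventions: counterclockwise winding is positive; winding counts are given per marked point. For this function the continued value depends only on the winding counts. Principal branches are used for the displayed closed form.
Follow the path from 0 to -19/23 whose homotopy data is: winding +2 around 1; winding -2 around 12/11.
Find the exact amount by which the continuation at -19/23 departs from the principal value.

The rational part is single-valued and drops out of the difference; each branch term changes only by its own monodromy.
(8/15)*log(1 - w/(1)): each positive loop around 1 adds 2*pi*i to the log, so winding +2 contributes (8/15)*(2)*2*pi*i = (32/15)*pi*i.
(2/3)*log(1 - w/(12/11)): each positive loop around 12/11 adds 2*pi*i to the log, so winding -2 contributes (2/3)*(-2)*2*pi*i = -(8/3)*pi*i.
Summing the contributions at w = -19/23 gives -(8/15)*pi*i.

Continued minus principal equals -(8/15)*pi*i.


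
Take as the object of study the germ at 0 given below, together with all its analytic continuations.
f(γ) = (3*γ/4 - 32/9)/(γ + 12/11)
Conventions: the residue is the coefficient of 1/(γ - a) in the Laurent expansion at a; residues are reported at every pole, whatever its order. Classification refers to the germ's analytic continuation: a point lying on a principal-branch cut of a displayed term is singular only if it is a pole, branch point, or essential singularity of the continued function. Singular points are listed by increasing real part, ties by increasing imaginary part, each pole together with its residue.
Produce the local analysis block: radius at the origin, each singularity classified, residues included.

Radius of convergence at 0: 12/11.
At -12/11: a pole of order 1; residue -433/99.

Denominator factor (γ + 12/11): pole of order 1 at -12/11, modulus 12/11.
The radius of convergence is the smallest modulus among the singular points: 12/11.
At the order-1 pole -12/11 set g(γ) = (γ - (-12/11))*f(γ) = 3*γ/4 - 32/9.
Simple pole: residue = g(a) at a = -12/11, which is -433/99.


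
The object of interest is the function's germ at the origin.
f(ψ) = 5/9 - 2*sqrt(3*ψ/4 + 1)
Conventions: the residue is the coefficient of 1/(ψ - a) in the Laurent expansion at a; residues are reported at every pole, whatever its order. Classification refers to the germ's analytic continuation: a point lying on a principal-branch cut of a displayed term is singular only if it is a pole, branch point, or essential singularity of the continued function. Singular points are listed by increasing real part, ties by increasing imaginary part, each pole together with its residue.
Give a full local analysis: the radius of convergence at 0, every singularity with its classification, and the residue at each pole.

Branch term (-2)*sqrt(1 - ψ/(-4/3)): its argument vanishes at ψ = -4/3, a square-root branch point, modulus 4/3.
The radius of convergence is the smallest modulus among the singular points: 4/3.

Radius of convergence at 0: 4/3.
At -4/3: an algebraic (square-root) branch point.


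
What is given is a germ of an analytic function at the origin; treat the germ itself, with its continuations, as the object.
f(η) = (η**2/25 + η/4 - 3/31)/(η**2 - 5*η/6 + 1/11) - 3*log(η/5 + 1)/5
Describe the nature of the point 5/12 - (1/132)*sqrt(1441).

The point is a pole of order 1.

The denominator factor η**2 - 5*η/6 + 1/11 vanishes at 5/12 - (1/132)*sqrt(1441) and appears to the power 1; the numerator there equals 21661/1227600 - (17/7920)*sqrt(1441), nonzero, and no other factor vanishes.
The branch terms are analytic at this point.
Hence a pole whose order is the multiplicity, 1.


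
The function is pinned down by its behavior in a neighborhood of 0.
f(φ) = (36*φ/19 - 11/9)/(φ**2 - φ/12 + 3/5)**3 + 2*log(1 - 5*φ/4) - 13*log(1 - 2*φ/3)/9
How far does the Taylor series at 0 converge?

The radius of convergence is (1/5)*sqrt(15).

Denominator factor (φ**2 - φ/12 + 3/5)^3: discriminant -1723/720, complex-conjugate roots (1/24) + ((1/120)*sqrt(8615))*i and (1/24) - ((1/120)*sqrt(8615))*i; poles of order 3, moduli (1/5)*sqrt(15) and (1/5)*sqrt(15).
Branch term (2)*log(1 - φ/(4/5)): its argument vanishes at φ = 4/5, a logarithmic branch point, modulus 4/5.
Branch term (-13/9)*log(1 - φ/(3/2)): its argument vanishes at φ = 3/2, a logarithmic branch point, modulus 3/2.
The radius of convergence is the smallest modulus among the singular points: (1/5)*sqrt(15).


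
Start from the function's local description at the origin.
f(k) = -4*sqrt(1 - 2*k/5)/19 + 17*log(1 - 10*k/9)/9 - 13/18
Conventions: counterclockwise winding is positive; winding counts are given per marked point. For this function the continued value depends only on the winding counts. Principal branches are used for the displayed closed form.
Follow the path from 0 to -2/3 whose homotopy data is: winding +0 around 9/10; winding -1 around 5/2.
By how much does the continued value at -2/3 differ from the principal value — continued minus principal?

Continued minus principal equals (8/285)*sqrt(285).

The rational part is single-valued and drops out of the difference; each branch term changes only by its own monodromy.
(-4/19)*sqrt(1 - k/(5/2)): winding -1 is odd, the square root flips sign, contributing -2*(-4/19)*sqrt(1 - (-2/3)/(5/2)) = -2*(-4/19)*sqrt(19/15) = (8/285)*sqrt(285).
(17/9)*log(1 - k/(9/10)): winding 0 around 9/10, so this term returns to its principal value, contribution 0.
Summing the contributions at k = -2/3 gives (8/285)*sqrt(285).


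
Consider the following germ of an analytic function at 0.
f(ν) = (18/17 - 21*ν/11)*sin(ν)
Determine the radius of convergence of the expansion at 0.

The radius of convergence is infinite.

The factor sin(ν) is entire and contributes no finite singular point.
The polynomial part has no poles.
No finite singular points: the Taylor series at 0 converges everywhere.


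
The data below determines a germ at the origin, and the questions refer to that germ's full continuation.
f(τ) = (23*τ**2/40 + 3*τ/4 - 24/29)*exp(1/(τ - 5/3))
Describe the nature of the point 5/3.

The exponent 1/(τ - (5/3)) has a pole at 5/3, so exp(1/(τ - (5/3))) takes every nonzero value near it: an essential singularity (not a pole of any order).

The point is an essential singularity.


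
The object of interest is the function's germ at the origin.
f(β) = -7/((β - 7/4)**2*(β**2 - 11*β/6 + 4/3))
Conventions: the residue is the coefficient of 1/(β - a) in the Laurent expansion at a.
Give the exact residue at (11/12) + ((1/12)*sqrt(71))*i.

The factor β**2 - 11*β/6 + 4/3 splits as (β - a)(β - a') with a = (11/12) + ((1/12)*sqrt(71))*i, a' = (11/12) - ((1/12)*sqrt(71))*i. At the order-1 pole a set g(β) = (β - a)*f(β) = [-7/(β - 7/4)**2] / (β - a').
Simple pole: residue = g(a) at a = (11/12) + ((1/12)*sqrt(71))*i, which is (-4480/1083) + ((6496/76893)*sqrt(71))*i.

The residue is (-4480/1083) + ((6496/76893)*sqrt(71))*i.


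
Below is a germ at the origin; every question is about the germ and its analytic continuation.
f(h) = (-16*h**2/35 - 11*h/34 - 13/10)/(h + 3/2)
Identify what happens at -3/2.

The denominator factor h + 3/2 vanishes at -3/2 and appears to the power 1; the numerator there equals -4387/2380, nonzero, and no other factor vanishes.
Hence a pole whose order is the multiplicity, 1.

The point is a pole of order 1.


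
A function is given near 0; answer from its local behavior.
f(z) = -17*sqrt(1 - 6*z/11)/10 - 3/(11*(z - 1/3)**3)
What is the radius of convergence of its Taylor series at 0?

The radius of convergence is 1/3.

Denominator factor (z - 1/3)^3: pole of order 3 at 1/3, modulus 1/3.
Branch term (-17/10)*sqrt(1 - z/(11/6)): its argument vanishes at z = 11/6, a square-root branch point, modulus 11/6.
The radius of convergence is the smallest modulus among the singular points: 1/3.


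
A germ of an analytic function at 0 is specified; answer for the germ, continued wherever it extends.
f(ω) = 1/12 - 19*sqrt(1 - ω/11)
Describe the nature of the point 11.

The point is an algebraic (square-root) branch point.

The term (-19)*sqrt(1 - ω/(11)) has argument 1 - 11/(11) = 0 at 11: a square-root (algebraic, two-sheeted) branch point; the remaining terms are analytic or single-valued there.


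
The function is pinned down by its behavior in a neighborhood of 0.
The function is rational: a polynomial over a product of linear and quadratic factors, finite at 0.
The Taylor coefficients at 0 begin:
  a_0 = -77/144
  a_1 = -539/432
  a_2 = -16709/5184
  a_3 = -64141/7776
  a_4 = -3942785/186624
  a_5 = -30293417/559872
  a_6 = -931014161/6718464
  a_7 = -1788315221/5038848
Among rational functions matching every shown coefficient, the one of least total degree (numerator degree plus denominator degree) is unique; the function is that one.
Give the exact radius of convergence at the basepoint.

The radius of convergence is -2 + (2/7)*sqrt(70).

No rational of total degree below 2 reproduces all 8 coefficients; solving the [0/2] Pade equations on them gives f(n) = 11/(12*(n**2 + 4*n - 12/7)), whose expansion matches every shown term.
Denominator factor (n**2 + 4*n - 12/7): discriminant 160/7, real irrational roots -2 + (2/7)*sqrt(70) and -2 - (2/7)*sqrt(70); poles of order 1, moduli -2 + (2/7)*sqrt(70) and 2 + (2/7)*sqrt(70).
The radius of convergence is the smallest modulus among the singular points: -2 + (2/7)*sqrt(70).


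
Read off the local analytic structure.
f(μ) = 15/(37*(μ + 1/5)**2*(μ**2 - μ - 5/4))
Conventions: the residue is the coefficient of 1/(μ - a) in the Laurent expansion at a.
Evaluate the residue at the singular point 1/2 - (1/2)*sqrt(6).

The residue is -105000/377437 - (49750/377437)*sqrt(6).

The factor μ**2 - μ - 5/4 splits as (μ - a)(μ - a') with a = 1/2 - (1/2)*sqrt(6), a' = 1/2 + (1/2)*sqrt(6). At the order-1 pole a set g(μ) = (μ - a)*f(μ) = [15/(37*(μ + 1/5)**2)] / (μ - a').
Simple pole: residue = g(a) at a = 1/2 - (1/2)*sqrt(6), which is -105000/377437 - (49750/377437)*sqrt(6).


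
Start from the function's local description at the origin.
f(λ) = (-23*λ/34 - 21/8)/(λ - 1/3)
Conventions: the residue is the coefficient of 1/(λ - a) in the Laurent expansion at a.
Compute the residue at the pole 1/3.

The residue is -1163/408.

At the order-1 pole 1/3 set g(λ) = (λ - (1/3))*f(λ) = -23*λ/34 - 21/8.
Simple pole: residue = g(a) at a = 1/3, which is -1163/408.


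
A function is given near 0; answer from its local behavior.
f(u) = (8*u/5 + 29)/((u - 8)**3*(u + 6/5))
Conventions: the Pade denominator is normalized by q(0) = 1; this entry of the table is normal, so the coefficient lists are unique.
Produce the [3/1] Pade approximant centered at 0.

The Pade approximant has numerator coefficients [-145/3072, -361738883/17273044992, -3884553/755105792, -114764017/78962491392]; denominator coefficients [1, 14284855/16868208].

Taylor coefficients needed (expand at 0): a_0 = -145/3072, a_1 = 1403/73728, a_2 = -18809/884736, a_3 = 351421/21233664, a_4 = -14284855/1019215872.
Write the denominator as Q(u) = 1 + q1*u. Requiring Q*f - P = O(u^5) with deg P <= 3 kills the coefficients of u^4..u^4 in Q*f:
  u^4: a_4 + q1*a_3 = 0, i.e. -14284855/1019215872 + (351421/21233664)*q1 = 0.
Solving this linear system: q1 = 14284855/16868208.
The numerator is Q*f truncated at degree 3: P0 = a_0 = -145/3072; P1 = a_1 + q1*a_0 = -361738883/17273044992; P2 = a_2 + q1*a_1 = -3884553/755105792; P3 = a_3 + q1*a_2 = -114764017/78962491392.


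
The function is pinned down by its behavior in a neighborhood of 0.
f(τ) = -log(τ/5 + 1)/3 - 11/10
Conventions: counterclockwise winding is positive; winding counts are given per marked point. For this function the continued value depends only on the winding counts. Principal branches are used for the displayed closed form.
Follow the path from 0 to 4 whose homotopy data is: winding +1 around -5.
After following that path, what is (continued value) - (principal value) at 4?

Continued minus principal equals -(2/3)*pi*i.

The rational part is single-valued and drops out of the difference; each branch term changes only by its own monodromy.
(-1/3)*log(1 - τ/(-5)): each positive loop around -5 adds 2*pi*i to the log, so winding +1 contributes (-1/3)*(1)*2*pi*i = -(2/3)*pi*i.
Summing the contributions at τ = 4 gives -(2/3)*pi*i.


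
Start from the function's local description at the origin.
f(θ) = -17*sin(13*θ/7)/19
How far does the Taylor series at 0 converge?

The radius of convergence is infinite.

The factor sin(13*θ/7) is entire and contributes no finite singular point.
The polynomial part has no poles.
No finite singular points: the Taylor series at 0 converges everywhere.


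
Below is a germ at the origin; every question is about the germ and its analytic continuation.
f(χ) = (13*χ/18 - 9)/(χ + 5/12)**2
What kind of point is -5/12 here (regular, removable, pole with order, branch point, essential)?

The point is a pole of order 2.

The denominator factor χ + 5/12 vanishes at -5/12 and appears to the power 2; the numerator there equals -2009/216, nonzero, and no other factor vanishes.
Hence a pole whose order is the multiplicity, 2.


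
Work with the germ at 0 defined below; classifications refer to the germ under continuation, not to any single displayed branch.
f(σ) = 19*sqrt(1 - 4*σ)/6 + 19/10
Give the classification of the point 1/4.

The term (19/6)*sqrt(1 - σ/(1/4)) has argument 1 - 1/4/(1/4) = 0 at 1/4: a square-root (algebraic, two-sheeted) branch point; the remaining terms are analytic or single-valued there.

The point is an algebraic (square-root) branch point.


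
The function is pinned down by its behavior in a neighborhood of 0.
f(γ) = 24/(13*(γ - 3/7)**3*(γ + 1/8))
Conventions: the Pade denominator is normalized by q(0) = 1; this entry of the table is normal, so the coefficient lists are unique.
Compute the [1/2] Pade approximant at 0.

Taylor coefficients needed (expand at 0): a_0 = -21952/117, a_1 = 21952/117, a_2 = -2678144/351, a_3 = 117531008/3159.
Write the denominator as Q(γ) = 1 + q1*γ + q2*γ^2. Requiring Q*f - P = O(γ^4) with deg P <= 1 kills the coefficients of γ^2..γ^3 in Q*f:
  γ^2: a_2 + q1*a_1 + q2*a_0 = 0, i.e. -2678144/351 + (21952/117)*q1 + (-21952/117)*q2 = 0.
  γ^3: a_3 + q1*a_2 + q2*a_1 = 0, i.e. 117531008/3159 + (-2678144/351)*q1 + (21952/117)*q2 = 0.
Solving this linear system: q1 = 608/153, q2 = -5614/153.
The numerator is Q*f truncated at degree 1: P0 = a_0 = -21952/117; P1 = a_1 + q1*a_0 = -768320/1377.

The Pade approximant has numerator coefficients [-21952/117, -768320/1377]; denominator coefficients [1, 608/153, -5614/153].


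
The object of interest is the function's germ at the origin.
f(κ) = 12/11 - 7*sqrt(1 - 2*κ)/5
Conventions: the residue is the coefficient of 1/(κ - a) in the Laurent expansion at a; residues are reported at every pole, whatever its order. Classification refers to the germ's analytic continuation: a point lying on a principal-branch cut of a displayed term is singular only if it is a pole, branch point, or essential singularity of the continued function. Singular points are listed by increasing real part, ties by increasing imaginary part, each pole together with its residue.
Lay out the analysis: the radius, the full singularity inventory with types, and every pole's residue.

Branch term (-7/5)*sqrt(1 - κ/(1/2)): its argument vanishes at κ = 1/2, a square-root branch point, modulus 1/2.
The radius of convergence is the smallest modulus among the singular points: 1/2.

Radius of convergence at 0: 1/2.
At 1/2: an algebraic (square-root) branch point.


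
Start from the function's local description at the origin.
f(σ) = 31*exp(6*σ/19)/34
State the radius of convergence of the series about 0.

The radius of convergence is infinite.

The factor exp(6*σ/19) is entire and contributes no finite singular point.
The polynomial part has no poles.
No finite singular points: the Taylor series at 0 converges everywhere.


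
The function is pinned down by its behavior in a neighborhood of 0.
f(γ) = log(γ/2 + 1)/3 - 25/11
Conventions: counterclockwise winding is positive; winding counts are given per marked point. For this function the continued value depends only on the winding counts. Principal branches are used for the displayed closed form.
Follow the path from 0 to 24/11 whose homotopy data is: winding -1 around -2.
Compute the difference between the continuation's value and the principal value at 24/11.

Continued minus principal equals -(2/3)*pi*i.

The rational part is single-valued and drops out of the difference; each branch term changes only by its own monodromy.
(1/3)*log(1 - γ/(-2)): each positive loop around -2 adds 2*pi*i to the log, so winding -1 contributes (1/3)*(-1)*2*pi*i = -(2/3)*pi*i.
Summing the contributions at γ = 24/11 gives -(2/3)*pi*i.


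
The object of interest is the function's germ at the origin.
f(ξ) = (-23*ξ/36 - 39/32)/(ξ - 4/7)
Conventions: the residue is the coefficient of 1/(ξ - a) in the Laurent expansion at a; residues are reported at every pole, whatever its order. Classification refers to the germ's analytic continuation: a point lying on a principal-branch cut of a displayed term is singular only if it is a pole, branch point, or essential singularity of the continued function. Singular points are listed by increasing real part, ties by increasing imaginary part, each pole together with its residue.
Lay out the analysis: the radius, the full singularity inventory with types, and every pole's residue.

Denominator factor (ξ - 4/7): pole of order 1 at 4/7, modulus 4/7.
The radius of convergence is the smallest modulus among the singular points: 4/7.
At the order-1 pole 4/7 set g(ξ) = (ξ - (4/7))*f(ξ) = -23*ξ/36 - 39/32.
Simple pole: residue = g(a) at a = 4/7, which is -3193/2016.

Radius of convergence at 0: 4/7.
At 4/7: a pole of order 1; residue -3193/2016.


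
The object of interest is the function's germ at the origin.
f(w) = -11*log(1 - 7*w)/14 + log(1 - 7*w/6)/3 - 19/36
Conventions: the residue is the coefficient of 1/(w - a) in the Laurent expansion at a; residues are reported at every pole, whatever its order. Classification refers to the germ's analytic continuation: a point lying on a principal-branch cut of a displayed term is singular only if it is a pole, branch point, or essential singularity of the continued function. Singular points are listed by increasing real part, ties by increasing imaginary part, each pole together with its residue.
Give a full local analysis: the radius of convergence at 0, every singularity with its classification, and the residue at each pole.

Branch term (-11/14)*log(1 - w/(1/7)): its argument vanishes at w = 1/7, a logarithmic branch point, modulus 1/7.
Branch term (1/3)*log(1 - w/(6/7)): its argument vanishes at w = 6/7, a logarithmic branch point, modulus 6/7.
The radius of convergence is the smallest modulus among the singular points: 1/7.
List the singular points by increasing real part (a conjugate pair: the negative imaginary part first).

Radius of convergence at 0: 1/7.
At 1/7: a logarithmic branch point.
At 6/7: a logarithmic branch point.
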